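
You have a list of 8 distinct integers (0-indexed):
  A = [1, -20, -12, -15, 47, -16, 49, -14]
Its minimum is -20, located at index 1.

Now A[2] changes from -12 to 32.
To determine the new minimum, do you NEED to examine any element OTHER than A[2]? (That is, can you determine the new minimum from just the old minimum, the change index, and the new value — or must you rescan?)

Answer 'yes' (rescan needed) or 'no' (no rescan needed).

Answer: no

Derivation:
Old min = -20 at index 1
Change at index 2: -12 -> 32
Index 2 was NOT the min. New min = min(-20, 32). No rescan of other elements needed.
Needs rescan: no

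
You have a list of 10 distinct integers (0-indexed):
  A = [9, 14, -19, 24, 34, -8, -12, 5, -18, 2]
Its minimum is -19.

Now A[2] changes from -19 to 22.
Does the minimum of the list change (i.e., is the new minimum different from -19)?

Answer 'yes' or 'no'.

Answer: yes

Derivation:
Old min = -19
Change: A[2] -19 -> 22
Changed element was the min; new min must be rechecked.
New min = -18; changed? yes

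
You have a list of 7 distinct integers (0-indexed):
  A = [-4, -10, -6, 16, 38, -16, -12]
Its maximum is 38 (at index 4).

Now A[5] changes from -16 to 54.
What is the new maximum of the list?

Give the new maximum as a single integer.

Old max = 38 (at index 4)
Change: A[5] -16 -> 54
Changed element was NOT the old max.
  New max = max(old_max, new_val) = max(38, 54) = 54

Answer: 54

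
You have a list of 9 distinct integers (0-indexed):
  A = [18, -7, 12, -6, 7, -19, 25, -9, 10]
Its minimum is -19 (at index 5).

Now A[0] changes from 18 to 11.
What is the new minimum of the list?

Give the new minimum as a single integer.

Answer: -19

Derivation:
Old min = -19 (at index 5)
Change: A[0] 18 -> 11
Changed element was NOT the old min.
  New min = min(old_min, new_val) = min(-19, 11) = -19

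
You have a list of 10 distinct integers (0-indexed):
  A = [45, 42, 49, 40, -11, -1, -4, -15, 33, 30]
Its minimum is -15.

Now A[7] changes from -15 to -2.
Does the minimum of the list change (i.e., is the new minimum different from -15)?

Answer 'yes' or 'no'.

Answer: yes

Derivation:
Old min = -15
Change: A[7] -15 -> -2
Changed element was the min; new min must be rechecked.
New min = -11; changed? yes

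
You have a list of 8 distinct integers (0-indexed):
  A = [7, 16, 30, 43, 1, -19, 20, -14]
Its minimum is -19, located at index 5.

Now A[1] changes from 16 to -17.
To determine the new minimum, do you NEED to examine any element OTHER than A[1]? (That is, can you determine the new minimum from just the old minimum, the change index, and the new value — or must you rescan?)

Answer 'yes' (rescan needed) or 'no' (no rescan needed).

Old min = -19 at index 5
Change at index 1: 16 -> -17
Index 1 was NOT the min. New min = min(-19, -17). No rescan of other elements needed.
Needs rescan: no

Answer: no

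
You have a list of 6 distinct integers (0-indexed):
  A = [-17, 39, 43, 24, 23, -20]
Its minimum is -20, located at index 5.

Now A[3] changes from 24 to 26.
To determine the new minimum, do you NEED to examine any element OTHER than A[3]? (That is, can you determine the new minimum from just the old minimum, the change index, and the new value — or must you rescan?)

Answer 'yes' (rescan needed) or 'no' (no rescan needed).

Old min = -20 at index 5
Change at index 3: 24 -> 26
Index 3 was NOT the min. New min = min(-20, 26). No rescan of other elements needed.
Needs rescan: no

Answer: no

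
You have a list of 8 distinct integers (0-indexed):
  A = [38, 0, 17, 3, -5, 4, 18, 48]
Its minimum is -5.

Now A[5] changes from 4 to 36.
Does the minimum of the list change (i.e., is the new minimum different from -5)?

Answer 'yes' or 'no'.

Answer: no

Derivation:
Old min = -5
Change: A[5] 4 -> 36
Changed element was NOT the min; min changes only if 36 < -5.
New min = -5; changed? no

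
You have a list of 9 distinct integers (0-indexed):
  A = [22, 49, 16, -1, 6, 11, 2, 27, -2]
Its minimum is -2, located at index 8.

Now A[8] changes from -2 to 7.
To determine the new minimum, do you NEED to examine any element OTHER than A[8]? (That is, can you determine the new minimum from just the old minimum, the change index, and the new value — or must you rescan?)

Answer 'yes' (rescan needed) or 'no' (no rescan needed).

Old min = -2 at index 8
Change at index 8: -2 -> 7
Index 8 WAS the min and new value 7 > old min -2. Must rescan other elements to find the new min.
Needs rescan: yes

Answer: yes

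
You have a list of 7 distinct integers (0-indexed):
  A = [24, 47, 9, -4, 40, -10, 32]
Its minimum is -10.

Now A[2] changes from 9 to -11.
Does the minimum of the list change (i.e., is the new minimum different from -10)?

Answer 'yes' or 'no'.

Answer: yes

Derivation:
Old min = -10
Change: A[2] 9 -> -11
Changed element was NOT the min; min changes only if -11 < -10.
New min = -11; changed? yes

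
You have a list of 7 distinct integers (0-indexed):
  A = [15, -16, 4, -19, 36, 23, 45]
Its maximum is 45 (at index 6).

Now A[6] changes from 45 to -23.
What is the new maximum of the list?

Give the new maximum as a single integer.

Answer: 36

Derivation:
Old max = 45 (at index 6)
Change: A[6] 45 -> -23
Changed element WAS the max -> may need rescan.
  Max of remaining elements: 36
  New max = max(-23, 36) = 36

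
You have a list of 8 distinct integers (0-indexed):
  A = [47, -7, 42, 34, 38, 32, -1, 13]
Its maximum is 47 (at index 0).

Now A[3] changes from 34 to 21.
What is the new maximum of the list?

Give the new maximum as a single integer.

Answer: 47

Derivation:
Old max = 47 (at index 0)
Change: A[3] 34 -> 21
Changed element was NOT the old max.
  New max = max(old_max, new_val) = max(47, 21) = 47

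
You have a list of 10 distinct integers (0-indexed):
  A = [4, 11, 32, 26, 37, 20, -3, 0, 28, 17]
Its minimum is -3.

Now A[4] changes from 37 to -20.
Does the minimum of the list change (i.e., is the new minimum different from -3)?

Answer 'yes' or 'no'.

Answer: yes

Derivation:
Old min = -3
Change: A[4] 37 -> -20
Changed element was NOT the min; min changes only if -20 < -3.
New min = -20; changed? yes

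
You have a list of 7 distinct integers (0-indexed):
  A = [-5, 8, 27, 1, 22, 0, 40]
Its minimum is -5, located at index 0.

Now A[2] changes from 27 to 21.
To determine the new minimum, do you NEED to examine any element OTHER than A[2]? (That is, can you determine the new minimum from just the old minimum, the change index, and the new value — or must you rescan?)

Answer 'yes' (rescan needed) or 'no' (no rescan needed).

Answer: no

Derivation:
Old min = -5 at index 0
Change at index 2: 27 -> 21
Index 2 was NOT the min. New min = min(-5, 21). No rescan of other elements needed.
Needs rescan: no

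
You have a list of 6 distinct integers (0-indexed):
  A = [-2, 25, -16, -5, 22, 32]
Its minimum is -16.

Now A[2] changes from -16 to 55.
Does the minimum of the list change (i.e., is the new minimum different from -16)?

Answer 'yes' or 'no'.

Old min = -16
Change: A[2] -16 -> 55
Changed element was the min; new min must be rechecked.
New min = -5; changed? yes

Answer: yes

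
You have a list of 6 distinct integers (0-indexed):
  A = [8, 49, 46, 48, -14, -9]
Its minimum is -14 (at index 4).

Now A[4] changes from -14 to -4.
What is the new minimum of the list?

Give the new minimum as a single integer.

Old min = -14 (at index 4)
Change: A[4] -14 -> -4
Changed element WAS the min. Need to check: is -4 still <= all others?
  Min of remaining elements: -9
  New min = min(-4, -9) = -9

Answer: -9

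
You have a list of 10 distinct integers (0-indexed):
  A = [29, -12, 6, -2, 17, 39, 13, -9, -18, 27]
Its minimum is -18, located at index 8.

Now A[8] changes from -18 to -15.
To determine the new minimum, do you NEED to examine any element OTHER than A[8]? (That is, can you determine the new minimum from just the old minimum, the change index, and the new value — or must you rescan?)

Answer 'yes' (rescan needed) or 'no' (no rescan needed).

Answer: yes

Derivation:
Old min = -18 at index 8
Change at index 8: -18 -> -15
Index 8 WAS the min and new value -15 > old min -18. Must rescan other elements to find the new min.
Needs rescan: yes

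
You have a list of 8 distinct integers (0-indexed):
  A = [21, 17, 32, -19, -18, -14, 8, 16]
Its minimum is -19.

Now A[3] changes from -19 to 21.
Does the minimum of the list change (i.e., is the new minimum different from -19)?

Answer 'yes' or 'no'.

Old min = -19
Change: A[3] -19 -> 21
Changed element was the min; new min must be rechecked.
New min = -18; changed? yes

Answer: yes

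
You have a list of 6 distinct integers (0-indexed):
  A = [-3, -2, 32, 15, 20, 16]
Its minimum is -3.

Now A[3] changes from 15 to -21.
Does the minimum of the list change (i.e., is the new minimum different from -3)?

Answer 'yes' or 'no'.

Old min = -3
Change: A[3] 15 -> -21
Changed element was NOT the min; min changes only if -21 < -3.
New min = -21; changed? yes

Answer: yes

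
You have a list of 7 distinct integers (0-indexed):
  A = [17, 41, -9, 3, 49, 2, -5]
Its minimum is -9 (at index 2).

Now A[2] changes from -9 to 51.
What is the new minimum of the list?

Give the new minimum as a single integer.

Old min = -9 (at index 2)
Change: A[2] -9 -> 51
Changed element WAS the min. Need to check: is 51 still <= all others?
  Min of remaining elements: -5
  New min = min(51, -5) = -5

Answer: -5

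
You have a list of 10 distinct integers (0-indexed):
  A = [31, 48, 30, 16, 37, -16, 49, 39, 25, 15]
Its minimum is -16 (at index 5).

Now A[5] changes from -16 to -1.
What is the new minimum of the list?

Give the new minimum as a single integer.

Old min = -16 (at index 5)
Change: A[5] -16 -> -1
Changed element WAS the min. Need to check: is -1 still <= all others?
  Min of remaining elements: 15
  New min = min(-1, 15) = -1

Answer: -1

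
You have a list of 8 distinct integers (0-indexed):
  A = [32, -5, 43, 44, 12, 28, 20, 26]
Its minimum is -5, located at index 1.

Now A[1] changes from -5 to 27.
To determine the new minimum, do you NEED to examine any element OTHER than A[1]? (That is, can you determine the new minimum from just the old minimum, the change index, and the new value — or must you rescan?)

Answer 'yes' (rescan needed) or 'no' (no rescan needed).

Old min = -5 at index 1
Change at index 1: -5 -> 27
Index 1 WAS the min and new value 27 > old min -5. Must rescan other elements to find the new min.
Needs rescan: yes

Answer: yes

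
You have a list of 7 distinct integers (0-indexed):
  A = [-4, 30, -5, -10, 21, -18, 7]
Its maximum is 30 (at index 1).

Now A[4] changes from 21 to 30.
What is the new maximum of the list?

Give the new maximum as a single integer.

Answer: 30

Derivation:
Old max = 30 (at index 1)
Change: A[4] 21 -> 30
Changed element was NOT the old max.
  New max = max(old_max, new_val) = max(30, 30) = 30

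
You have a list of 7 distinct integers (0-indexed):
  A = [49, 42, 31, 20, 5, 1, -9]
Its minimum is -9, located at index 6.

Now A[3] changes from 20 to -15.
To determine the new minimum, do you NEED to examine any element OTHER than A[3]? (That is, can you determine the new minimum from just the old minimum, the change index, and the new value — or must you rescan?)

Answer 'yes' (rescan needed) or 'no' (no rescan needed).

Answer: no

Derivation:
Old min = -9 at index 6
Change at index 3: 20 -> -15
Index 3 was NOT the min. New min = min(-9, -15). No rescan of other elements needed.
Needs rescan: no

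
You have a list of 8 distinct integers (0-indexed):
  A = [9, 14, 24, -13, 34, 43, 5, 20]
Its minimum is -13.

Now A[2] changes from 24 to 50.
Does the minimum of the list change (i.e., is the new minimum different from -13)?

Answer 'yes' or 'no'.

Old min = -13
Change: A[2] 24 -> 50
Changed element was NOT the min; min changes only if 50 < -13.
New min = -13; changed? no

Answer: no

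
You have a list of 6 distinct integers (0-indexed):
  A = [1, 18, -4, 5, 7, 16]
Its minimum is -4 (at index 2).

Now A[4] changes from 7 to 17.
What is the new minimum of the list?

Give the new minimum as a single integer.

Answer: -4

Derivation:
Old min = -4 (at index 2)
Change: A[4] 7 -> 17
Changed element was NOT the old min.
  New min = min(old_min, new_val) = min(-4, 17) = -4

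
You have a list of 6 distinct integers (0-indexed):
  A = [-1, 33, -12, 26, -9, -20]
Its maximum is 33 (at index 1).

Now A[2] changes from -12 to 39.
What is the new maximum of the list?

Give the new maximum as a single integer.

Answer: 39

Derivation:
Old max = 33 (at index 1)
Change: A[2] -12 -> 39
Changed element was NOT the old max.
  New max = max(old_max, new_val) = max(33, 39) = 39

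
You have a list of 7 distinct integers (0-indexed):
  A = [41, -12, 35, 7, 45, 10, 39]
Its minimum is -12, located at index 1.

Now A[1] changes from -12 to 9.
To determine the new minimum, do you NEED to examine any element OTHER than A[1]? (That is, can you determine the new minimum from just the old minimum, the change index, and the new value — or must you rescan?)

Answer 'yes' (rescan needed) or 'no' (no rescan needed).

Answer: yes

Derivation:
Old min = -12 at index 1
Change at index 1: -12 -> 9
Index 1 WAS the min and new value 9 > old min -12. Must rescan other elements to find the new min.
Needs rescan: yes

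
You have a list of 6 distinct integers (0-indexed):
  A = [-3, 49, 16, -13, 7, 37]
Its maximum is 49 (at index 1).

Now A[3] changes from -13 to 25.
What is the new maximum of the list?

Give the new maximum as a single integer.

Old max = 49 (at index 1)
Change: A[3] -13 -> 25
Changed element was NOT the old max.
  New max = max(old_max, new_val) = max(49, 25) = 49

Answer: 49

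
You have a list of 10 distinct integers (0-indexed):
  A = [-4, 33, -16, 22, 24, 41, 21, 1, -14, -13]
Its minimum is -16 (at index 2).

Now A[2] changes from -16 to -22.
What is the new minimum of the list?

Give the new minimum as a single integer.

Old min = -16 (at index 2)
Change: A[2] -16 -> -22
Changed element WAS the min. Need to check: is -22 still <= all others?
  Min of remaining elements: -14
  New min = min(-22, -14) = -22

Answer: -22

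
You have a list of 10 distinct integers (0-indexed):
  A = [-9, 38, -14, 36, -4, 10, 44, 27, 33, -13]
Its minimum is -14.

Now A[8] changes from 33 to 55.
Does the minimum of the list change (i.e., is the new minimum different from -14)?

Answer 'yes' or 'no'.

Answer: no

Derivation:
Old min = -14
Change: A[8] 33 -> 55
Changed element was NOT the min; min changes only if 55 < -14.
New min = -14; changed? no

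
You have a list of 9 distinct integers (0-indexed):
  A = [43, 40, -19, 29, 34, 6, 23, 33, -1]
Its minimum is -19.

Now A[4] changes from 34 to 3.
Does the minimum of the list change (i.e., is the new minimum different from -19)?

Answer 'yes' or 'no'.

Answer: no

Derivation:
Old min = -19
Change: A[4] 34 -> 3
Changed element was NOT the min; min changes only if 3 < -19.
New min = -19; changed? no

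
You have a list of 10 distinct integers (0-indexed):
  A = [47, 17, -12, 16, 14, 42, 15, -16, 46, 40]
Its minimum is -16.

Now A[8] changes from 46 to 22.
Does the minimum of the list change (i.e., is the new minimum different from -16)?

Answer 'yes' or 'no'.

Old min = -16
Change: A[8] 46 -> 22
Changed element was NOT the min; min changes only if 22 < -16.
New min = -16; changed? no

Answer: no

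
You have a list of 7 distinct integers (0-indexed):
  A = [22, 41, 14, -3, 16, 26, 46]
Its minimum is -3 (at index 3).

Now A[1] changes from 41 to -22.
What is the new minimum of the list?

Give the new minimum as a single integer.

Answer: -22

Derivation:
Old min = -3 (at index 3)
Change: A[1] 41 -> -22
Changed element was NOT the old min.
  New min = min(old_min, new_val) = min(-3, -22) = -22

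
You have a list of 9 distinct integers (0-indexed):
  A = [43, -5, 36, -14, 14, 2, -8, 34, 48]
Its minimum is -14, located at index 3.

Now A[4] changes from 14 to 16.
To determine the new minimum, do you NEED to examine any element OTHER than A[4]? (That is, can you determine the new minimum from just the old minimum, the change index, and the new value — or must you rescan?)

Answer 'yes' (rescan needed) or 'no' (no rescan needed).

Old min = -14 at index 3
Change at index 4: 14 -> 16
Index 4 was NOT the min. New min = min(-14, 16). No rescan of other elements needed.
Needs rescan: no

Answer: no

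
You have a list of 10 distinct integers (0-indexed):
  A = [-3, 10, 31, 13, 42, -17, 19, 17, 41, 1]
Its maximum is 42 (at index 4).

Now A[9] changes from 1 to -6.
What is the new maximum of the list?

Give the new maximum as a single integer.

Answer: 42

Derivation:
Old max = 42 (at index 4)
Change: A[9] 1 -> -6
Changed element was NOT the old max.
  New max = max(old_max, new_val) = max(42, -6) = 42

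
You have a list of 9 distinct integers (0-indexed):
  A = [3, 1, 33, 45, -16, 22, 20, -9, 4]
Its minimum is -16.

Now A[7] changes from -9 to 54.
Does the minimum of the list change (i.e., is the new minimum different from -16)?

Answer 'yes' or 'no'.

Old min = -16
Change: A[7] -9 -> 54
Changed element was NOT the min; min changes only if 54 < -16.
New min = -16; changed? no

Answer: no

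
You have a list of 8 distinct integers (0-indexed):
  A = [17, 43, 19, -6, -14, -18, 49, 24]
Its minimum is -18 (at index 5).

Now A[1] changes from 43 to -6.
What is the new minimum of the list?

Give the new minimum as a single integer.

Old min = -18 (at index 5)
Change: A[1] 43 -> -6
Changed element was NOT the old min.
  New min = min(old_min, new_val) = min(-18, -6) = -18

Answer: -18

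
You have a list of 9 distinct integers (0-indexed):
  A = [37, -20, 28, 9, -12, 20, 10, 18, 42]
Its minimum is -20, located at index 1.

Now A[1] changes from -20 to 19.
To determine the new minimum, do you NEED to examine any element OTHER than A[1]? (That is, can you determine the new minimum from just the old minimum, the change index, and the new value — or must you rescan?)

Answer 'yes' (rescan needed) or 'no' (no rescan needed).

Old min = -20 at index 1
Change at index 1: -20 -> 19
Index 1 WAS the min and new value 19 > old min -20. Must rescan other elements to find the new min.
Needs rescan: yes

Answer: yes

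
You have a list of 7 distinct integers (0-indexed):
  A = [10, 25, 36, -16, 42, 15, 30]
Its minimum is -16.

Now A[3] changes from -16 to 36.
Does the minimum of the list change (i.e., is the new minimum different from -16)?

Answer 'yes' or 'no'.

Answer: yes

Derivation:
Old min = -16
Change: A[3] -16 -> 36
Changed element was the min; new min must be rechecked.
New min = 10; changed? yes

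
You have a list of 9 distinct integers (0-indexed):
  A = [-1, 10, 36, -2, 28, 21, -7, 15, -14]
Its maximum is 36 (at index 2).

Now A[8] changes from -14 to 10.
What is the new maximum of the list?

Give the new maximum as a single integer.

Old max = 36 (at index 2)
Change: A[8] -14 -> 10
Changed element was NOT the old max.
  New max = max(old_max, new_val) = max(36, 10) = 36

Answer: 36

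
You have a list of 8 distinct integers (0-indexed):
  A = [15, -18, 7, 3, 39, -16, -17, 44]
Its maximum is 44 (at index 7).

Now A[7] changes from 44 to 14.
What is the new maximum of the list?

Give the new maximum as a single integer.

Old max = 44 (at index 7)
Change: A[7] 44 -> 14
Changed element WAS the max -> may need rescan.
  Max of remaining elements: 39
  New max = max(14, 39) = 39

Answer: 39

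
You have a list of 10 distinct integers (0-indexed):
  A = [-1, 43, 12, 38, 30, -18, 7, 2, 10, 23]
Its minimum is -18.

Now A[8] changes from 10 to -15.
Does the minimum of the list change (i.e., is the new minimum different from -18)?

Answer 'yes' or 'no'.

Answer: no

Derivation:
Old min = -18
Change: A[8] 10 -> -15
Changed element was NOT the min; min changes only if -15 < -18.
New min = -18; changed? no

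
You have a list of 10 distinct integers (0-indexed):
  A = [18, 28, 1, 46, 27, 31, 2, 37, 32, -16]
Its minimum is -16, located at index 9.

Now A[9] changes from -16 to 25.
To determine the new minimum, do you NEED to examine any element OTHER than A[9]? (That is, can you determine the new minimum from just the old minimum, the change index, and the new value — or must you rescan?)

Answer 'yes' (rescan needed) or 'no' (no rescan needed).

Old min = -16 at index 9
Change at index 9: -16 -> 25
Index 9 WAS the min and new value 25 > old min -16. Must rescan other elements to find the new min.
Needs rescan: yes

Answer: yes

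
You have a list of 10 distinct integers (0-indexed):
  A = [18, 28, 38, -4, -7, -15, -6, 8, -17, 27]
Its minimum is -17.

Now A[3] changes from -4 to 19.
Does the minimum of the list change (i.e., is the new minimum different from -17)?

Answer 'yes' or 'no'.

Old min = -17
Change: A[3] -4 -> 19
Changed element was NOT the min; min changes only if 19 < -17.
New min = -17; changed? no

Answer: no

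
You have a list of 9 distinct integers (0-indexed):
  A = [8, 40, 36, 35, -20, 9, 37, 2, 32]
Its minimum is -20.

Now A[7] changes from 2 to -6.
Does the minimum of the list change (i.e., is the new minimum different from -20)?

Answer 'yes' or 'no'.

Old min = -20
Change: A[7] 2 -> -6
Changed element was NOT the min; min changes only if -6 < -20.
New min = -20; changed? no

Answer: no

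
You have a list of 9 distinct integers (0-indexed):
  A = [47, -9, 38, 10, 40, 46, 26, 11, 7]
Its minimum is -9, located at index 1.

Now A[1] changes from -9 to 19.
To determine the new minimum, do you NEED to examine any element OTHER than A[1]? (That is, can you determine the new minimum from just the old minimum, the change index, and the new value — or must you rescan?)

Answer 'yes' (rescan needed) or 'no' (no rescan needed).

Answer: yes

Derivation:
Old min = -9 at index 1
Change at index 1: -9 -> 19
Index 1 WAS the min and new value 19 > old min -9. Must rescan other elements to find the new min.
Needs rescan: yes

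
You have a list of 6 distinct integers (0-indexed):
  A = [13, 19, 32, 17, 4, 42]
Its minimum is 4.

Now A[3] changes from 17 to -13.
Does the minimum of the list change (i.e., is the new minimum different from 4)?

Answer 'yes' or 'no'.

Old min = 4
Change: A[3] 17 -> -13
Changed element was NOT the min; min changes only if -13 < 4.
New min = -13; changed? yes

Answer: yes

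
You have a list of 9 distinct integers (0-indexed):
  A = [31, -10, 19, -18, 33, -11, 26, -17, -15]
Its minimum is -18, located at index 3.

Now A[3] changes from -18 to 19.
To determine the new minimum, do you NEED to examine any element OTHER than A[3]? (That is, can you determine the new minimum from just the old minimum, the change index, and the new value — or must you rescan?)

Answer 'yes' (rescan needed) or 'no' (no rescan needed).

Answer: yes

Derivation:
Old min = -18 at index 3
Change at index 3: -18 -> 19
Index 3 WAS the min and new value 19 > old min -18. Must rescan other elements to find the new min.
Needs rescan: yes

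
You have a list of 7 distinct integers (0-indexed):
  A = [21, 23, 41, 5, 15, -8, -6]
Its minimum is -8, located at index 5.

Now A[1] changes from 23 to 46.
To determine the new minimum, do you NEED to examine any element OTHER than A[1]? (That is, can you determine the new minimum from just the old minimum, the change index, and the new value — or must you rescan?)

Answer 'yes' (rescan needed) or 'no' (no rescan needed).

Old min = -8 at index 5
Change at index 1: 23 -> 46
Index 1 was NOT the min. New min = min(-8, 46). No rescan of other elements needed.
Needs rescan: no

Answer: no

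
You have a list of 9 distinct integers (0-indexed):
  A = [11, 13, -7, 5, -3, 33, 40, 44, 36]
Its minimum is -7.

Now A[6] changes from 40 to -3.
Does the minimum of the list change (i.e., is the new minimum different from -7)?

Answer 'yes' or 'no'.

Old min = -7
Change: A[6] 40 -> -3
Changed element was NOT the min; min changes only if -3 < -7.
New min = -7; changed? no

Answer: no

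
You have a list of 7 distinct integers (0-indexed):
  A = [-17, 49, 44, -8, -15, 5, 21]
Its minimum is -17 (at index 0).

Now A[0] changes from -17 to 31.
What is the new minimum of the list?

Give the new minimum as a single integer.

Answer: -15

Derivation:
Old min = -17 (at index 0)
Change: A[0] -17 -> 31
Changed element WAS the min. Need to check: is 31 still <= all others?
  Min of remaining elements: -15
  New min = min(31, -15) = -15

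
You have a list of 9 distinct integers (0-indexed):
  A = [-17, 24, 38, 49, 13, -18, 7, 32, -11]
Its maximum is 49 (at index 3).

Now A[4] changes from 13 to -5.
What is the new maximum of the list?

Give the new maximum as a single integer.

Old max = 49 (at index 3)
Change: A[4] 13 -> -5
Changed element was NOT the old max.
  New max = max(old_max, new_val) = max(49, -5) = 49

Answer: 49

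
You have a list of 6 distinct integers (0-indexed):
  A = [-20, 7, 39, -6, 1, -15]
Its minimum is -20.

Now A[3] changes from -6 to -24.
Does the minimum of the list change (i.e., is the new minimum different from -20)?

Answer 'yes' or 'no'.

Old min = -20
Change: A[3] -6 -> -24
Changed element was NOT the min; min changes only if -24 < -20.
New min = -24; changed? yes

Answer: yes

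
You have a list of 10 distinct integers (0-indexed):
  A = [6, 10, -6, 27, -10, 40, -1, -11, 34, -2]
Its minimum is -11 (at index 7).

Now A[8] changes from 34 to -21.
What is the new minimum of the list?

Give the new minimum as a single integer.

Old min = -11 (at index 7)
Change: A[8] 34 -> -21
Changed element was NOT the old min.
  New min = min(old_min, new_val) = min(-11, -21) = -21

Answer: -21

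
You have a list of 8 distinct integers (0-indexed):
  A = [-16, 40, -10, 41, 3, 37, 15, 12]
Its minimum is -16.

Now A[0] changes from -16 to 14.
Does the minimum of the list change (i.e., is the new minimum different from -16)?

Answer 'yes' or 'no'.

Answer: yes

Derivation:
Old min = -16
Change: A[0] -16 -> 14
Changed element was the min; new min must be rechecked.
New min = -10; changed? yes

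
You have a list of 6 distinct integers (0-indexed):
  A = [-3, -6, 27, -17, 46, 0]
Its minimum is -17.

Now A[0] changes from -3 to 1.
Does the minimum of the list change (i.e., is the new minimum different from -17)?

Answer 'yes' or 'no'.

Old min = -17
Change: A[0] -3 -> 1
Changed element was NOT the min; min changes only if 1 < -17.
New min = -17; changed? no

Answer: no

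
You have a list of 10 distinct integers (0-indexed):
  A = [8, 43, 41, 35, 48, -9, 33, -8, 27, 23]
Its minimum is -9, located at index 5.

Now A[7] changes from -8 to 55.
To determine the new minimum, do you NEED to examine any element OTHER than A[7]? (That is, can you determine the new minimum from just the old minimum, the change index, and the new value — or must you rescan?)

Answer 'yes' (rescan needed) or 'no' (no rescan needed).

Old min = -9 at index 5
Change at index 7: -8 -> 55
Index 7 was NOT the min. New min = min(-9, 55). No rescan of other elements needed.
Needs rescan: no

Answer: no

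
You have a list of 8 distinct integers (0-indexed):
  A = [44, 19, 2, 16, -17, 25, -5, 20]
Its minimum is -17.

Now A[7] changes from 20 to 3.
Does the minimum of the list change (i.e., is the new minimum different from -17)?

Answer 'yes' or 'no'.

Old min = -17
Change: A[7] 20 -> 3
Changed element was NOT the min; min changes only if 3 < -17.
New min = -17; changed? no

Answer: no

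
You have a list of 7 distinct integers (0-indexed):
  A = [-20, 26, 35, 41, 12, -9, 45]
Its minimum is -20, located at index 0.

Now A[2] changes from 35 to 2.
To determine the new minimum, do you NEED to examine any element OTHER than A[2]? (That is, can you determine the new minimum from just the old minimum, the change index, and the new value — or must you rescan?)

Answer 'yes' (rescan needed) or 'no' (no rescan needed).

Answer: no

Derivation:
Old min = -20 at index 0
Change at index 2: 35 -> 2
Index 2 was NOT the min. New min = min(-20, 2). No rescan of other elements needed.
Needs rescan: no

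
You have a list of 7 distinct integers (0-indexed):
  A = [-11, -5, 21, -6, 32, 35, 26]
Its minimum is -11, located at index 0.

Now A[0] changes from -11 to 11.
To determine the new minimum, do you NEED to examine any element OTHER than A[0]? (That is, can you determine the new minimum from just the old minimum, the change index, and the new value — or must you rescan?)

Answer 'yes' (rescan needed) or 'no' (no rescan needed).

Old min = -11 at index 0
Change at index 0: -11 -> 11
Index 0 WAS the min and new value 11 > old min -11. Must rescan other elements to find the new min.
Needs rescan: yes

Answer: yes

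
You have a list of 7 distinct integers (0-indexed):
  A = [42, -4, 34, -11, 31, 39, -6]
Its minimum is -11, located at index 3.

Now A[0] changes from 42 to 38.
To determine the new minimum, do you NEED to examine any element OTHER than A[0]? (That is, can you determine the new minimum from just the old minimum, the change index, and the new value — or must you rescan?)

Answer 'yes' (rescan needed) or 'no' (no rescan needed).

Answer: no

Derivation:
Old min = -11 at index 3
Change at index 0: 42 -> 38
Index 0 was NOT the min. New min = min(-11, 38). No rescan of other elements needed.
Needs rescan: no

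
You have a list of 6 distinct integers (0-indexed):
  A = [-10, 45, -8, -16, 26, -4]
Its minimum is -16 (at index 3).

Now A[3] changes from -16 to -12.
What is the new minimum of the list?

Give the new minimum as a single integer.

Answer: -12

Derivation:
Old min = -16 (at index 3)
Change: A[3] -16 -> -12
Changed element WAS the min. Need to check: is -12 still <= all others?
  Min of remaining elements: -10
  New min = min(-12, -10) = -12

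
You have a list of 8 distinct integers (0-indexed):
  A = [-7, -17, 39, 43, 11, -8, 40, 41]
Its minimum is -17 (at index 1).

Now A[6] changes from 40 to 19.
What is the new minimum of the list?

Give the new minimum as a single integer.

Old min = -17 (at index 1)
Change: A[6] 40 -> 19
Changed element was NOT the old min.
  New min = min(old_min, new_val) = min(-17, 19) = -17

Answer: -17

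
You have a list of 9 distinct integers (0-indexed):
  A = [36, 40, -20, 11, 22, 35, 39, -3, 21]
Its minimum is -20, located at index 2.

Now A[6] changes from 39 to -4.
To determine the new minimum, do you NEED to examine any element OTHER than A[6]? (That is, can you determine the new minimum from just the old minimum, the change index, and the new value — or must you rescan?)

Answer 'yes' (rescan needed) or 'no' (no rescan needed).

Answer: no

Derivation:
Old min = -20 at index 2
Change at index 6: 39 -> -4
Index 6 was NOT the min. New min = min(-20, -4). No rescan of other elements needed.
Needs rescan: no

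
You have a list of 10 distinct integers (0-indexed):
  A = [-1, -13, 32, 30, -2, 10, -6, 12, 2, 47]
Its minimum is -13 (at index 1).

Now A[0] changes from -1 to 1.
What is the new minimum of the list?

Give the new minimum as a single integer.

Old min = -13 (at index 1)
Change: A[0] -1 -> 1
Changed element was NOT the old min.
  New min = min(old_min, new_val) = min(-13, 1) = -13

Answer: -13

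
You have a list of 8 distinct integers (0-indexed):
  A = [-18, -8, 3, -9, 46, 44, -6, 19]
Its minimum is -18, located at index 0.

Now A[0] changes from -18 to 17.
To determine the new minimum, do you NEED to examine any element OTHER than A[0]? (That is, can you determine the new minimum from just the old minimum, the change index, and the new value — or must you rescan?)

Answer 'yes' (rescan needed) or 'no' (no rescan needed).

Old min = -18 at index 0
Change at index 0: -18 -> 17
Index 0 WAS the min and new value 17 > old min -18. Must rescan other elements to find the new min.
Needs rescan: yes

Answer: yes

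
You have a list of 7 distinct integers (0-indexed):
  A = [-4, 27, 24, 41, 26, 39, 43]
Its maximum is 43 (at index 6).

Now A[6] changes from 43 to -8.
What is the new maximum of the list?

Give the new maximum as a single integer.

Answer: 41

Derivation:
Old max = 43 (at index 6)
Change: A[6] 43 -> -8
Changed element WAS the max -> may need rescan.
  Max of remaining elements: 41
  New max = max(-8, 41) = 41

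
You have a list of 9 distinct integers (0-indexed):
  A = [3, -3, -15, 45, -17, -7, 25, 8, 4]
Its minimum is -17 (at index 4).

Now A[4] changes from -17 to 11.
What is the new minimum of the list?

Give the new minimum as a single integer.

Old min = -17 (at index 4)
Change: A[4] -17 -> 11
Changed element WAS the min. Need to check: is 11 still <= all others?
  Min of remaining elements: -15
  New min = min(11, -15) = -15

Answer: -15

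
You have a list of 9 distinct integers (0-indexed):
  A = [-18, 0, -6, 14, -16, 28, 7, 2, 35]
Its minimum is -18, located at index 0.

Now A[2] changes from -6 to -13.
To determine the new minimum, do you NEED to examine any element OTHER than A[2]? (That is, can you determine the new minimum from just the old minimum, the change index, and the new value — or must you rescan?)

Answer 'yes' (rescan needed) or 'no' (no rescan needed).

Answer: no

Derivation:
Old min = -18 at index 0
Change at index 2: -6 -> -13
Index 2 was NOT the min. New min = min(-18, -13). No rescan of other elements needed.
Needs rescan: no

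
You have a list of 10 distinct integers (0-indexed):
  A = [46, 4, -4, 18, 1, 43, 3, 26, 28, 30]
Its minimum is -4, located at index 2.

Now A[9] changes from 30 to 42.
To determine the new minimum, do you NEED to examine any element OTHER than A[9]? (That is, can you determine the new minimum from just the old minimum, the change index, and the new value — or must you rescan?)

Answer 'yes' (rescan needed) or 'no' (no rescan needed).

Old min = -4 at index 2
Change at index 9: 30 -> 42
Index 9 was NOT the min. New min = min(-4, 42). No rescan of other elements needed.
Needs rescan: no

Answer: no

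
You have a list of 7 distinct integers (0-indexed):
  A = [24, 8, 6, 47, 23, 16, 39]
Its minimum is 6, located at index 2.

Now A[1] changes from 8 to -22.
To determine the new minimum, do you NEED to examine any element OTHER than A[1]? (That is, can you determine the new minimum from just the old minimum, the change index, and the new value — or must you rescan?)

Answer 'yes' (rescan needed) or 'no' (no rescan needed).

Old min = 6 at index 2
Change at index 1: 8 -> -22
Index 1 was NOT the min. New min = min(6, -22). No rescan of other elements needed.
Needs rescan: no

Answer: no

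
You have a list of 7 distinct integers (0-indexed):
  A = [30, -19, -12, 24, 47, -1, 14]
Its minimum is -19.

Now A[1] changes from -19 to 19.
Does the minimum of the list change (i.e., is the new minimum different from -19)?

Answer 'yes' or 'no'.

Old min = -19
Change: A[1] -19 -> 19
Changed element was the min; new min must be rechecked.
New min = -12; changed? yes

Answer: yes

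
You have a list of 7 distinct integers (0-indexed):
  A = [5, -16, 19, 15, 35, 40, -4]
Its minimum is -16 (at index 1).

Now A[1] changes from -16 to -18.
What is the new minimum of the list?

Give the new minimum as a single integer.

Old min = -16 (at index 1)
Change: A[1] -16 -> -18
Changed element WAS the min. Need to check: is -18 still <= all others?
  Min of remaining elements: -4
  New min = min(-18, -4) = -18

Answer: -18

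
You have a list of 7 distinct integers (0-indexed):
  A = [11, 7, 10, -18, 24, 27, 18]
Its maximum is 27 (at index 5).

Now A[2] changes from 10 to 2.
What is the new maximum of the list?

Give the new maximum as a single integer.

Answer: 27

Derivation:
Old max = 27 (at index 5)
Change: A[2] 10 -> 2
Changed element was NOT the old max.
  New max = max(old_max, new_val) = max(27, 2) = 27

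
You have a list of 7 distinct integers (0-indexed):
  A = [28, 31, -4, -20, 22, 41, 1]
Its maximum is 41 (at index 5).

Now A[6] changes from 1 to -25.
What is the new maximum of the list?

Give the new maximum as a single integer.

Answer: 41

Derivation:
Old max = 41 (at index 5)
Change: A[6] 1 -> -25
Changed element was NOT the old max.
  New max = max(old_max, new_val) = max(41, -25) = 41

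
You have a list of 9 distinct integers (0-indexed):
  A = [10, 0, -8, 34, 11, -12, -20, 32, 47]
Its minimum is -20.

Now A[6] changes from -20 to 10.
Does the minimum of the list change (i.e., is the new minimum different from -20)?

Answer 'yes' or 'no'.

Answer: yes

Derivation:
Old min = -20
Change: A[6] -20 -> 10
Changed element was the min; new min must be rechecked.
New min = -12; changed? yes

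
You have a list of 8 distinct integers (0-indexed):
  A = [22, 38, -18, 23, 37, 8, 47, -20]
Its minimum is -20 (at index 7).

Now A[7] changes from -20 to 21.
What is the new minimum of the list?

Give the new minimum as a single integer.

Answer: -18

Derivation:
Old min = -20 (at index 7)
Change: A[7] -20 -> 21
Changed element WAS the min. Need to check: is 21 still <= all others?
  Min of remaining elements: -18
  New min = min(21, -18) = -18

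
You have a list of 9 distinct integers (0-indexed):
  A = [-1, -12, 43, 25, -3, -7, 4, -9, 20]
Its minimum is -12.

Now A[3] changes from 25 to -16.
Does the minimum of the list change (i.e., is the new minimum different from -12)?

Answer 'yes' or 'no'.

Answer: yes

Derivation:
Old min = -12
Change: A[3] 25 -> -16
Changed element was NOT the min; min changes only if -16 < -12.
New min = -16; changed? yes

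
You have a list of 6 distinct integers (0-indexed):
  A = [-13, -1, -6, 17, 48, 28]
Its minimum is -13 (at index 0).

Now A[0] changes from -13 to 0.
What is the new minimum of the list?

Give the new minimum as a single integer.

Answer: -6

Derivation:
Old min = -13 (at index 0)
Change: A[0] -13 -> 0
Changed element WAS the min. Need to check: is 0 still <= all others?
  Min of remaining elements: -6
  New min = min(0, -6) = -6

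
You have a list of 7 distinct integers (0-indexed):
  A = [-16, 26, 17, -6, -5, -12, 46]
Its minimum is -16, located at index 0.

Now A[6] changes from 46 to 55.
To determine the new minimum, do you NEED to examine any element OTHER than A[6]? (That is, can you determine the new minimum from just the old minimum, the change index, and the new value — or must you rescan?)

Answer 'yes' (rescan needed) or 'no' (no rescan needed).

Answer: no

Derivation:
Old min = -16 at index 0
Change at index 6: 46 -> 55
Index 6 was NOT the min. New min = min(-16, 55). No rescan of other elements needed.
Needs rescan: no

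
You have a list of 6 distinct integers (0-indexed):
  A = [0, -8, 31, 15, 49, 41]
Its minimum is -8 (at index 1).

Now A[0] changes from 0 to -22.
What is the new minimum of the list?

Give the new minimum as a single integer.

Old min = -8 (at index 1)
Change: A[0] 0 -> -22
Changed element was NOT the old min.
  New min = min(old_min, new_val) = min(-8, -22) = -22

Answer: -22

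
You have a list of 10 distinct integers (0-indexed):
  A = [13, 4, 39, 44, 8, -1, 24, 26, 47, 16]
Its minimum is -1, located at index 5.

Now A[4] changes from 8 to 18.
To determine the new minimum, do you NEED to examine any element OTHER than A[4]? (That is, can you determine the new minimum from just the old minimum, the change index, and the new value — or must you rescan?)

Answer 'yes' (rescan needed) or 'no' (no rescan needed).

Old min = -1 at index 5
Change at index 4: 8 -> 18
Index 4 was NOT the min. New min = min(-1, 18). No rescan of other elements needed.
Needs rescan: no

Answer: no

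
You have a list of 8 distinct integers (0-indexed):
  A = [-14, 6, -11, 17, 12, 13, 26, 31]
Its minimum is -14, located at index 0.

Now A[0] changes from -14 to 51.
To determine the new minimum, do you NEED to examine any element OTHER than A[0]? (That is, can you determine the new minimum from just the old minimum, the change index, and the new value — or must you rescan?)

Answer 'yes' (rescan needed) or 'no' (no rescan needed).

Old min = -14 at index 0
Change at index 0: -14 -> 51
Index 0 WAS the min and new value 51 > old min -14. Must rescan other elements to find the new min.
Needs rescan: yes

Answer: yes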